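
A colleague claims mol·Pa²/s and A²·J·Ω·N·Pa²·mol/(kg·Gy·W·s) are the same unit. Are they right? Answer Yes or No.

Left side:
  Pa = kg·m⁻¹·s⁻².
  So Pa² = kg²·m⁻²·s⁻⁴.
  Combining: s⁻¹·mol·Pa² = s⁻¹ · mol · (kg²·m⁻²·s⁻⁴) = kg²·m⁻²·s⁻⁵·mol.
Right side:
  J = kg·m²·s⁻².
  Ω = kg·m²·s⁻³·A⁻².
  Gy = m²·s⁻².
  So Gy⁻¹ = m⁻²·s².
  N = kg·m·s⁻².
  Pa = kg·m⁻¹·s⁻².
  So Pa² = kg²·m⁻²·s⁻⁴.
  W = kg·m²·s⁻³.
  So W⁻¹ = kg⁻¹·m⁻²·s³.
  Combining: A²·J·Ω·kg⁻¹·Gy⁻¹·N·Pa²·mol·W⁻¹·s⁻¹ = A² · (kg·m²·s⁻²) · (kg·m²·s⁻³·A⁻²) · kg⁻¹ · (m⁻²·s²) · (kg·m·s⁻²) · (kg²·m⁻²·s⁻⁴) · mol · (kg⁻¹·m⁻²·s³) · s⁻¹ = kg³·m⁻¹·s⁻⁷·mol.
Left is kg²·m⁻²·s⁻⁵·mol; right is kg³·m⁻¹·s⁻⁷·mol — different.

No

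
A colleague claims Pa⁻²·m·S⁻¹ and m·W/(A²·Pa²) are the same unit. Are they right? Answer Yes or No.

Left side:
  Pa = kg·m⁻¹·s⁻².
  So Pa⁻² = kg⁻²·m²·s⁴.
  S = kg⁻¹·m⁻²·s³·A².
  So S⁻¹ = kg·m²·s⁻³·A⁻².
  Combining: Pa⁻²·m·S⁻¹ = (kg⁻²·m²·s⁴) · m · (kg·m²·s⁻³·A⁻²) = kg⁻¹·m⁵·s·A⁻².
Right side:
  Pa = N/m² (pressure = force per area),
      = kg·m⁻¹·s⁻².
  So Pa⁻² = kg⁻²·m²·s⁴.
  W = J/s (power = energy per time),
      = kg·m²·s⁻³.
  Combining: A⁻²·m·Pa⁻²·W = A⁻² · m · (kg⁻²·m²·s⁴) · (kg·m²·s⁻³) = kg⁻¹·m⁵·s·A⁻².
Both reduce to kg⁻¹·m⁵·s·A⁻².

Yes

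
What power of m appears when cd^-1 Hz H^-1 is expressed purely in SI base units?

-2

Hz = 1/s = s⁻¹ (frequency is cycles per second).
H = Wb/A (inductance = flux per current),
    = kg·m²·s⁻²·A⁻².
So H⁻¹ = kg⁻¹·m⁻²·s²·A².
Combining: cd⁻¹·Hz·H⁻¹ = cd⁻¹ · s⁻¹ · (kg⁻¹·m⁻²·s²·A²) = kg⁻¹·m⁻²·s·A²·cd⁻¹.
The exponent of m is -2.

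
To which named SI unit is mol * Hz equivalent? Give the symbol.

Hz = s⁻¹.
Combining: mol·Hz = mol · s⁻¹ = s⁻¹·mol.
s⁻¹·mol is the base-SI form of the katal.

kat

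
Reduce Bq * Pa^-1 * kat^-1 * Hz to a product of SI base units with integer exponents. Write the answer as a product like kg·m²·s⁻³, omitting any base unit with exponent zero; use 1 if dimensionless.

kg⁻¹·m·s·mol⁻¹

Bq = 1/s = s⁻¹ (activity is decays per second).
Pa = N/m² (pressure = force per area),
    = kg·m⁻¹·s⁻².
So Pa⁻¹ = kg⁻¹·m·s².
kat = mol/s = s⁻¹·mol (catalytic activity).
So kat⁻¹ = s·mol⁻¹.
Hz = 1/s = s⁻¹ (frequency is cycles per second).
Combining: Bq·Pa⁻¹·kat⁻¹·Hz = s⁻¹ · (kg⁻¹·m·s²) · (s·mol⁻¹) · s⁻¹ = kg⁻¹·m·s·mol⁻¹.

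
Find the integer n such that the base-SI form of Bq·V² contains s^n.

Bq = 1/s = s⁻¹ (activity is decays per second).
V = W/A (potential = power per current),
    = kg·m²·s⁻³·A⁻¹.
So V² = kg²·m⁴·s⁻⁶·A⁻².
Combining: Bq·V² = s⁻¹ · (kg²·m⁴·s⁻⁶·A⁻²) = kg²·m⁴·s⁻⁷·A⁻².
The exponent of s is -7.

-7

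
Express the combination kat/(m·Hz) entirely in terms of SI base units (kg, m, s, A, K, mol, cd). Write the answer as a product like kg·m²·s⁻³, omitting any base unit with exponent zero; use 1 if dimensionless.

kat = mol/s = s⁻¹·mol (catalytic activity).
Hz = 1/s = s⁻¹ (frequency is cycles per second).
So Hz⁻¹ = s.
Combining: kat·m⁻¹·Hz⁻¹ = (s⁻¹·mol) · m⁻¹ · s = m⁻¹·mol.

m⁻¹·mol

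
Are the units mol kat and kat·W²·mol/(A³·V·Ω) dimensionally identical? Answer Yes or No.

Yes

Left side:
  kat = mol/s = s⁻¹·mol (catalytic activity).
  Combining: mol·kat = mol · (s⁻¹·mol) = s⁻¹·mol².
Right side:
  kat = mol/s = s⁻¹·mol (catalytic activity).
  V = W/A (potential = power per current),
      = kg·m²·s⁻³·A⁻¹.
  So V⁻¹ = kg⁻¹·m⁻²·s³·A.
  W = J/s (power = energy per time),
      = kg·m²·s⁻³.
  So W² = kg²·m⁴·s⁻⁶.
  Ω = V/A (resistance = voltage per current),
      = kg·m²·s⁻³·A⁻².
  So Ω⁻¹ = kg⁻¹·m⁻²·s³·A².
  Combining: kat·A⁻³·V⁻¹·W²·mol·Ω⁻¹ = (s⁻¹·mol) · A⁻³ · (kg⁻¹·m⁻²·s³·A) · (kg²·m⁴·s⁻⁶) · mol · (kg⁻¹·m⁻²·s³·A²) = s⁻¹·mol².
Both reduce to s⁻¹·mol².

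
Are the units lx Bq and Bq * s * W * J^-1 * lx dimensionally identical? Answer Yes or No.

Left side:
  lx = m⁻²·cd.
  Bq = s⁻¹.
  Combining: lx·Bq = (m⁻²·cd) · s⁻¹ = m⁻²·s⁻¹·cd.
Right side:
  Bq = 1/s = s⁻¹ (activity is decays per second).
  W = J/s (power = energy per time),
      = kg·m²·s⁻³.
  J = N·m (work = force × distance),
      = kg·m²·s⁻².
  So J⁻¹ = kg⁻¹·m⁻²·s².
  lx = lm/m² (illuminance = luminous flux per area),
      = m⁻²·cd.
  Combining: Bq·s·W·J⁻¹·lx = s⁻¹ · s · (kg·m²·s⁻³) · (kg⁻¹·m⁻²·s²) · (m⁻²·cd) = m⁻²·s⁻¹·cd.
Both reduce to m⁻²·s⁻¹·cd.

Yes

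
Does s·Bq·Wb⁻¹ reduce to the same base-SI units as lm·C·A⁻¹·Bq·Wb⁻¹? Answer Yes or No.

Left side:
  Bq = 1/s = s⁻¹ (activity is decays per second).
  Wb = V·s (flux: a volt is a weber per second),
      = kg·m²·s⁻²·A⁻¹.
  So Wb⁻¹ = kg⁻¹·m⁻²·s²·A.
  Combining: s·Bq·Wb⁻¹ = s · s⁻¹ · (kg⁻¹·m⁻²·s²·A) = kg⁻¹·m⁻²·s²·A.
Right side:
  lm = cd.
  C = s·A.
  Bq = s⁻¹.
  Wb = kg·m²·s⁻²·A⁻¹.
  So Wb⁻¹ = kg⁻¹·m⁻²·s²·A.
  Combining: lm·C·A⁻¹·Bq·Wb⁻¹ = cd · (s·A) · A⁻¹ · s⁻¹ · (kg⁻¹·m⁻²·s²·A) = kg⁻¹·m⁻²·s²·A·cd.
Left is kg⁻¹·m⁻²·s²·A; right is kg⁻¹·m⁻²·s²·A·cd — different.

No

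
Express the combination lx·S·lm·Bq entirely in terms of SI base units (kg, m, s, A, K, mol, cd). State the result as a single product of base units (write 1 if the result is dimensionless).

lx = lm/m² (illuminance = luminous flux per area),
    = m⁻²·cd.
S = 1/Ω (conductance is reciprocal resistance),
    = kg⁻¹·m⁻²·s³·A².
lm = cd·sr = cd (luminous flux; sr is dimensionless).
Bq = 1/s = s⁻¹ (activity is decays per second).
Combining: lx·S·lm·Bq = (m⁻²·cd) · (kg⁻¹·m⁻²·s³·A²) · cd · s⁻¹ = kg⁻¹·m⁻⁴·s²·A²·cd².

kg⁻¹·m⁻⁴·s²·A²·cd²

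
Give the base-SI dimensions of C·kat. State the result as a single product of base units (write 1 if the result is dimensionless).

C = A·s = s·A (charge = current × time).
kat = mol/s = s⁻¹·mol (catalytic activity).
Combining: C·kat = (s·A) · (s⁻¹·mol) = A·mol.

A·mol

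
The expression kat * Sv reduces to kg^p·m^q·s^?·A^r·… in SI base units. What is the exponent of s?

-3

kat = mol/s = s⁻¹·mol (catalytic activity).
Sv = J/kg (equivalent dose = energy per mass),
    = m²·s⁻².
Combining: kat·Sv = (s⁻¹·mol) · (m²·s⁻²) = m²·s⁻³·mol.
The exponent of s is -3.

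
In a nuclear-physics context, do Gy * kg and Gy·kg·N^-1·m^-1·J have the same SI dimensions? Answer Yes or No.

Yes

Left side:
  Gy = J/kg (absorbed dose = energy per mass),
      = m²·s⁻².
  Combining: Gy·kg = (m²·s⁻²) · kg = kg·m²·s⁻².
Right side:
  Gy = J/kg (absorbed dose = energy per mass),
      = m²·s⁻².
  N = kg·m/s² = kg·m·s⁻² (force = mass × acceleration).
  So N⁻¹ = kg⁻¹·m⁻¹·s².
  J = N·m (work = force × distance),
      = kg·m²·s⁻².
  Combining: Gy·kg·N⁻¹·m⁻¹·J = (m²·s⁻²) · kg · (kg⁻¹·m⁻¹·s²) · m⁻¹ · (kg·m²·s⁻²) = kg·m²·s⁻².
Both reduce to kg·m²·s⁻².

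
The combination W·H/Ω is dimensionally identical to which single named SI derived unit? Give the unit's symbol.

W = J/s (power = energy per time),
    = kg·m²·s⁻³.
Ω = V/A (resistance = voltage per current),
    = kg·m²·s⁻³·A⁻².
So Ω⁻¹ = kg⁻¹·m⁻²·s³·A².
H = Wb/A (inductance = flux per current),
    = kg·m²·s⁻²·A⁻².
Combining: W·Ω⁻¹·H = (kg·m²·s⁻³) · (kg⁻¹·m⁻²·s³·A²) · (kg·m²·s⁻²·A⁻²) = kg·m²·s⁻².
kg·m²·s⁻² is the base-SI form of the joule.

J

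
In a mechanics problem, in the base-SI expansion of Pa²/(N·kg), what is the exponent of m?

N = kg·m/s² = kg·m·s⁻² (force = mass × acceleration).
So N⁻¹ = kg⁻¹·m⁻¹·s².
Pa = N/m² (pressure = force per area),
    = kg·m⁻¹·s⁻².
So Pa² = kg²·m⁻²·s⁻⁴.
Combining: N⁻¹·Pa²·kg⁻¹ = (kg⁻¹·m⁻¹·s²) · (kg²·m⁻²·s⁻⁴) · kg⁻¹ = m⁻³·s⁻².
The exponent of m is -3.

-3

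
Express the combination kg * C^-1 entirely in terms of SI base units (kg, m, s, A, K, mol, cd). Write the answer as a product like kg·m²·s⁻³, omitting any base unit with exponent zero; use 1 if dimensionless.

C = s·A.
So C⁻¹ = s⁻¹·A⁻¹.
Combining: kg·C⁻¹ = kg · (s⁻¹·A⁻¹) = kg·s⁻¹·A⁻¹.

kg·s⁻¹·A⁻¹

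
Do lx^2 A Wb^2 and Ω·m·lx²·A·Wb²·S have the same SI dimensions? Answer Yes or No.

No

Left side:
  lx = lm/m² (illuminance = luminous flux per area),
      = m⁻²·cd.
  So lx² = m⁻⁴·cd².
  Wb = V·s (flux: a volt is a weber per second),
      = kg·m²·s⁻²·A⁻¹.
  So Wb² = kg²·m⁴·s⁻⁴·A⁻².
  Combining: lx²·A·Wb² = (m⁻⁴·cd²) · A · (kg²·m⁴·s⁻⁴·A⁻²) = kg²·s⁻⁴·A⁻¹·cd².
Right side:
  Ω = V/A (resistance = voltage per current),
      = kg·m²·s⁻³·A⁻².
  lx = lm/m² (illuminance = luminous flux per area),
      = m⁻²·cd.
  So lx² = m⁻⁴·cd².
  Wb = V·s (flux: a volt is a weber per second),
      = kg·m²·s⁻²·A⁻¹.
  So Wb² = kg²·m⁴·s⁻⁴·A⁻².
  S = 1/Ω (conductance is reciprocal resistance),
      = kg⁻¹·m⁻²·s³·A².
  Combining: Ω·m·lx²·A·Wb²·S = (kg·m²·s⁻³·A⁻²) · m · (m⁻⁴·cd²) · A · (kg²·m⁴·s⁻⁴·A⁻²) · (kg⁻¹·m⁻²·s³·A²) = kg²·m·s⁻⁴·A⁻¹·cd².
Left is kg²·s⁻⁴·A⁻¹·cd²; right is kg²·m·s⁻⁴·A⁻¹·cd² — different.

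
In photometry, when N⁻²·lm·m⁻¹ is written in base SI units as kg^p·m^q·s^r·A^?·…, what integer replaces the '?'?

N = kg·m/s² = kg·m·s⁻² (force = mass × acceleration).
So N⁻² = kg⁻²·m⁻²·s⁴.
lm = cd·sr = cd (luminous flux; sr is dimensionless).
Combining: N⁻²·lm·m⁻¹ = (kg⁻²·m⁻²·s⁴) · cd · m⁻¹ = kg⁻²·m⁻³·s⁴·cd.
The exponent of A is 0.

0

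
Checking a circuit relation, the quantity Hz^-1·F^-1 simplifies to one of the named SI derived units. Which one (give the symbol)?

Hz = s⁻¹.
So Hz⁻¹ = s.
F = kg⁻¹·m⁻²·s⁴·A².
So F⁻¹ = kg·m²·s⁻⁴·A⁻².
Combining: Hz⁻¹·F⁻¹ = s · (kg·m²·s⁻⁴·A⁻²) = kg·m²·s⁻³·A⁻².
kg·m²·s⁻³·A⁻² is the base-SI form of the ohm.

Ω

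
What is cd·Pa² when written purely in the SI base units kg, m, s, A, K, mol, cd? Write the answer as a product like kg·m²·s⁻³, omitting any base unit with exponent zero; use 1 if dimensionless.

kg²·m⁻²·s⁻⁴·cd

Pa = N/m² (pressure = force per area),
    = kg·m⁻¹·s⁻².
So Pa² = kg²·m⁻²·s⁻⁴.
Combining: cd·Pa² = cd · (kg²·m⁻²·s⁻⁴) = kg²·m⁻²·s⁻⁴·cd.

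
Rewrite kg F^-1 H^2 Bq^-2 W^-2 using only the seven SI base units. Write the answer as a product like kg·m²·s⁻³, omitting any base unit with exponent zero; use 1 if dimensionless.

F = C/V (capacitance = charge per voltage),
    = A·s/(kg·m²·s⁻³·A⁻¹) (substituting C and V),
    = kg⁻¹·m⁻²·s⁴·A².
So F⁻¹ = kg·m²·s⁻⁴·A⁻².
H = Wb/A (inductance = flux per current),
    = kg·m²·s⁻²·A⁻².
So H² = kg²·m⁴·s⁻⁴·A⁻⁴.
Bq = 1/s = s⁻¹ (activity is decays per second).
So Bq⁻² = s².
W = J/s (power = energy per time),
    = kg·m²·s⁻³.
So W⁻² = kg⁻²·m⁻⁴·s⁶.
Combining: kg·F⁻¹·H²·Bq⁻²·W⁻² = kg · (kg·m²·s⁻⁴·A⁻²) · (kg²·m⁴·s⁻⁴·A⁻⁴) · s² · (kg⁻²·m⁻⁴·s⁶) = kg²·m²·A⁻⁶.

kg²·m²·A⁻⁶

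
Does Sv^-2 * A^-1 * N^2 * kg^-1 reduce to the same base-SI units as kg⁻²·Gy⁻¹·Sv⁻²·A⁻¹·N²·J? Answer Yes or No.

Yes

Left side:
  Sv = m²·s⁻².
  So Sv⁻² = m⁻⁴·s⁴.
  N = kg·m·s⁻².
  So N² = kg²·m²·s⁻⁴.
  Combining: Sv⁻²·A⁻¹·N²·kg⁻¹ = (m⁻⁴·s⁴) · A⁻¹ · (kg²·m²·s⁻⁴) · kg⁻¹ = kg·m⁻²·A⁻¹.
Right side:
  Gy = J/kg (absorbed dose = energy per mass),
      = m²·s⁻².
  So Gy⁻¹ = m⁻²·s².
  Sv = J/kg (equivalent dose = energy per mass),
      = m²·s⁻².
  So Sv⁻² = m⁻⁴·s⁴.
  N = kg·m/s² = kg·m·s⁻² (force = mass × acceleration).
  So N² = kg²·m²·s⁻⁴.
  J = N·m (work = force × distance),
      = kg·m²·s⁻².
  Combining: kg⁻²·Gy⁻¹·Sv⁻²·A⁻¹·N²·J = kg⁻² · (m⁻²·s²) · (m⁻⁴·s⁴) · A⁻¹ · (kg²·m²·s⁻⁴) · (kg·m²·s⁻²) = kg·m⁻²·A⁻¹.
Both reduce to kg·m⁻²·A⁻¹.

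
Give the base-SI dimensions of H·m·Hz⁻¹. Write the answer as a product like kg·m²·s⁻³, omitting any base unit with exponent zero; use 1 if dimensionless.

H = Wb/A (inductance = flux per current),
    = kg·m²·s⁻²·A⁻².
Hz = 1/s = s⁻¹ (frequency is cycles per second).
So Hz⁻¹ = s.
Combining: H·m·Hz⁻¹ = (kg·m²·s⁻²·A⁻²) · m · s = kg·m³·s⁻¹·A⁻².

kg·m³·s⁻¹·A⁻²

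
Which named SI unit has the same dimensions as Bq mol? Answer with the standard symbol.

kat

Bq = s⁻¹.
Combining: Bq·mol = s⁻¹ · mol = s⁻¹·mol.
s⁻¹·mol is the base-SI form of the katal.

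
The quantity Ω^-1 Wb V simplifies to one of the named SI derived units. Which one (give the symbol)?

Ω = V/A (resistance = voltage per current),
    = kg·m²·s⁻³·A⁻².
So Ω⁻¹ = kg⁻¹·m⁻²·s³·A².
Wb = V·s (flux: a volt is a weber per second),
    = kg·m²·s⁻²·A⁻¹.
V = W/A (potential = power per current),
    = kg·m²·s⁻³·A⁻¹.
Combining: Ω⁻¹·Wb·V = (kg⁻¹·m⁻²·s³·A²) · (kg·m²·s⁻²·A⁻¹) · (kg·m²·s⁻³·A⁻¹) = kg·m²·s⁻².
kg·m²·s⁻² is the base-SI form of the joule.

J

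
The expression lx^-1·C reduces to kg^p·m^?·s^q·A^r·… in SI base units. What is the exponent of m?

lx = m⁻²·cd.
So lx⁻¹ = m²·cd⁻¹.
C = s·A.
Combining: lx⁻¹·C = (m²·cd⁻¹) · (s·A) = m²·s·A·cd⁻¹.
The exponent of m is 2.

2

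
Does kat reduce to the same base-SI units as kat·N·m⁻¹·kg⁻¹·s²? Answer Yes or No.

Yes

Left side:
  kat = mol/s = s⁻¹·mol (catalytic activity).
Right side:
  kat = mol/s = s⁻¹·mol (catalytic activity).
  N = kg·m/s² = kg·m·s⁻² (force = mass × acceleration).
  Combining: kat·N·m⁻¹·kg⁻¹·s² = (s⁻¹·mol) · (kg·m·s⁻²) · m⁻¹ · kg⁻¹ · s² = s⁻¹·mol.
Both reduce to s⁻¹·mol.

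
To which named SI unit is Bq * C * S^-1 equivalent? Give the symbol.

V

Bq = s⁻¹.
C = s·A.
S = kg⁻¹·m⁻²·s³·A².
So S⁻¹ = kg·m²·s⁻³·A⁻².
Combining: Bq·C·S⁻¹ = s⁻¹ · (s·A) · (kg·m²·s⁻³·A⁻²) = kg·m²·s⁻³·A⁻¹.
kg·m²·s⁻³·A⁻¹ is the base-SI form of the volt.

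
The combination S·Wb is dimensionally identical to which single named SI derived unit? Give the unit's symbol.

S = kg⁻¹·m⁻²·s³·A².
Wb = kg·m²·s⁻²·A⁻¹.
Combining: S·Wb = (kg⁻¹·m⁻²·s³·A²) · (kg·m²·s⁻²·A⁻¹) = s·A.
s·A is the base-SI form of the coulomb.

C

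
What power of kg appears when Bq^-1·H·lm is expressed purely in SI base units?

Bq = 1/s = s⁻¹ (activity is decays per second).
So Bq⁻¹ = s.
H = Wb/A (inductance = flux per current),
    = kg·m²·s⁻²·A⁻².
lm = cd·sr = cd (luminous flux; sr is dimensionless).
Combining: Bq⁻¹·H·lm = s · (kg·m²·s⁻²·A⁻²) · cd = kg·m²·s⁻¹·A⁻²·cd.
The exponent of kg is 1.

1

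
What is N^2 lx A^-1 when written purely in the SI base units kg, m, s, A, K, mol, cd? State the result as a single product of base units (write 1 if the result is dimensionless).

N = kg·m·s⁻².
So N² = kg²·m²·s⁻⁴.
lx = m⁻²·cd.
Combining: N²·lx·A⁻¹ = (kg²·m²·s⁻⁴) · (m⁻²·cd) · A⁻¹ = kg²·s⁻⁴·A⁻¹·cd.

kg²·s⁻⁴·A⁻¹·cd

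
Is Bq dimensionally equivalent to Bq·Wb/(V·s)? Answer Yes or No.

Left side:
  Bq = s⁻¹.
Right side:
  V = W/A (potential = power per current),
      = kg·m²·s⁻³·A⁻¹.
  So V⁻¹ = kg⁻¹·m⁻²·s³·A.
  Bq = 1/s = s⁻¹ (activity is decays per second).
  Wb = V·s (flux: a volt is a weber per second),
      = kg·m²·s⁻²·A⁻¹.
  Combining: V⁻¹·Bq·s⁻¹·Wb = (kg⁻¹·m⁻²·s³·A) · s⁻¹ · s⁻¹ · (kg·m²·s⁻²·A⁻¹) = s⁻¹.
Both reduce to s⁻¹.

Yes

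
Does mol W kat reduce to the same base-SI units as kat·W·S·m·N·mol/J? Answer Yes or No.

Left side:
  W = kg·m²·s⁻³.
  kat = s⁻¹·mol.
  Combining: mol·W·kat = mol · (kg·m²·s⁻³) · (s⁻¹·mol) = kg·m²·s⁻⁴·mol².
Right side:
  kat = mol/s = s⁻¹·mol (catalytic activity).
  W = J/s (power = energy per time),
      = kg·m²·s⁻³.
  S = 1/Ω (conductance is reciprocal resistance),
      = kg⁻¹·m⁻²·s³·A².
  J = N·m (work = force × distance),
      = kg·m²·s⁻².
  So J⁻¹ = kg⁻¹·m⁻²·s².
  N = kg·m/s² = kg·m·s⁻² (force = mass × acceleration).
  Combining: kat·W·S·J⁻¹·m·N·mol = (s⁻¹·mol) · (kg·m²·s⁻³) · (kg⁻¹·m⁻²·s³·A²) · (kg⁻¹·m⁻²·s²) · m · (kg·m·s⁻²) · mol = s⁻¹·A²·mol².
Left is kg·m²·s⁻⁴·mol²; right is s⁻¹·A²·mol² — different.

No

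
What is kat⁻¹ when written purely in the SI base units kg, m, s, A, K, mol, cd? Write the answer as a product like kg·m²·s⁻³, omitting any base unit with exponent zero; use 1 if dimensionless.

kat = mol/s = s⁻¹·mol (catalytic activity).
So kat⁻¹ = s·mol⁻¹.

s·mol⁻¹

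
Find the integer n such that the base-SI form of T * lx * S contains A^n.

T = Wb/m² (flux density = flux per area),
    = kg·s⁻²·A⁻¹.
lx = lm/m² (illuminance = luminous flux per area),
    = m⁻²·cd.
S = 1/Ω (conductance is reciprocal resistance),
    = kg⁻¹·m⁻²·s³·A².
Combining: T·lx·S = (kg·s⁻²·A⁻¹) · (m⁻²·cd) · (kg⁻¹·m⁻²·s³·A²) = m⁻⁴·s·A·cd.
The exponent of A is 1.

1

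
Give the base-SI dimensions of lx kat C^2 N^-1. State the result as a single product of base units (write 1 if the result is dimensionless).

kg⁻¹·m⁻³·s³·A²·mol·cd

lx = lm/m² (illuminance = luminous flux per area),
    = m⁻²·cd.
kat = mol/s = s⁻¹·mol (catalytic activity).
C = A·s = s·A (charge = current × time).
So C² = s²·A².
N = kg·m/s² = kg·m·s⁻² (force = mass × acceleration).
So N⁻¹ = kg⁻¹·m⁻¹·s².
Combining: lx·kat·C²·N⁻¹ = (m⁻²·cd) · (s⁻¹·mol) · (s²·A²) · (kg⁻¹·m⁻¹·s²) = kg⁻¹·m⁻³·s³·A²·mol·cd.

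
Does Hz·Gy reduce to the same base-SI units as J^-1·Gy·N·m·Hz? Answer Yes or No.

Yes

Left side:
  Hz = s⁻¹.
  Gy = m²·s⁻².
  Combining: Hz·Gy = s⁻¹ · (m²·s⁻²) = m²·s⁻³.
Right side:
  J = N·m (work = force × distance),
      = kg·m²·s⁻².
  So J⁻¹ = kg⁻¹·m⁻²·s².
  Gy = J/kg (absorbed dose = energy per mass),
      = m²·s⁻².
  N = kg·m/s² = kg·m·s⁻² (force = mass × acceleration).
  Hz = 1/s = s⁻¹ (frequency is cycles per second).
  Combining: J⁻¹·Gy·N·m·Hz = (kg⁻¹·m⁻²·s²) · (m²·s⁻²) · (kg·m·s⁻²) · m · s⁻¹ = m²·s⁻³.
Both reduce to m²·s⁻³.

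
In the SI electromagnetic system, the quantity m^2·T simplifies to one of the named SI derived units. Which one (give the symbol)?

Wb

T = Wb/m² (flux density = flux per area),
    = kg·s⁻²·A⁻¹.
Combining: m²·T = m² · (kg·s⁻²·A⁻¹) = kg·m²·s⁻²·A⁻¹.
kg·m²·s⁻²·A⁻¹ is the base-SI form of the weber.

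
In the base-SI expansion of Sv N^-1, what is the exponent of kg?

-1

Sv = m²·s⁻².
N = kg·m·s⁻².
So N⁻¹ = kg⁻¹·m⁻¹·s².
Combining: Sv·N⁻¹ = (m²·s⁻²) · (kg⁻¹·m⁻¹·s²) = kg⁻¹·m.
The exponent of kg is -1.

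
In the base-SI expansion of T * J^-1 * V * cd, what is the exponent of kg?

1

T = kg·s⁻²·A⁻¹.
J = kg·m²·s⁻².
So J⁻¹ = kg⁻¹·m⁻²·s².
V = kg·m²·s⁻³·A⁻¹.
Combining: T·J⁻¹·V·cd = (kg·s⁻²·A⁻¹) · (kg⁻¹·m⁻²·s²) · (kg·m²·s⁻³·A⁻¹) · cd = kg·s⁻³·A⁻²·cd.
The exponent of kg is 1.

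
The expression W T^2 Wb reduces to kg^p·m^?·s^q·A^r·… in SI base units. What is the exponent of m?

W = J/s (power = energy per time),
    = kg·m²·s⁻³.
T = Wb/m² (flux density = flux per area),
    = kg·s⁻²·A⁻¹.
So T² = kg²·s⁻⁴·A⁻².
Wb = V·s (flux: a volt is a weber per second),
    = kg·m²·s⁻²·A⁻¹.
Combining: W·T²·Wb = (kg·m²·s⁻³) · (kg²·s⁻⁴·A⁻²) · (kg·m²·s⁻²·A⁻¹) = kg⁴·m⁴·s⁻⁹·A⁻³.
The exponent of m is 4.

4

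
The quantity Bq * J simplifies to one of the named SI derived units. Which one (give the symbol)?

Bq = 1/s = s⁻¹ (activity is decays per second).
J = N·m (work = force × distance),
    = kg·m²·s⁻².
Combining: Bq·J = s⁻¹ · (kg·m²·s⁻²) = kg·m²·s⁻³.
kg·m²·s⁻³ is the base-SI form of the watt.

W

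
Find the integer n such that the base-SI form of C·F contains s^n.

C = s·A.
F = kg⁻¹·m⁻²·s⁴·A².
Combining: C·F = (s·A) · (kg⁻¹·m⁻²·s⁴·A²) = kg⁻¹·m⁻²·s⁵·A³.
The exponent of s is 5.

5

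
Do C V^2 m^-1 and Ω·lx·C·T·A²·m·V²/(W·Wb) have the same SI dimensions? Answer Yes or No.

No

Left side:
  C = s·A.
  V = kg·m²·s⁻³·A⁻¹.
  So V² = kg²·m⁴·s⁻⁶·A⁻².
  Combining: C·V²·m⁻¹ = (s·A) · (kg²·m⁴·s⁻⁶·A⁻²) · m⁻¹ = kg²·m³·s⁻⁵·A⁻¹.
Right side:
  Ω = V/A (resistance = voltage per current),
      = kg·m²·s⁻³·A⁻².
  lx = lm/m² (illuminance = luminous flux per area),
      = m⁻²·cd.
  W = J/s (power = energy per time),
      = kg·m²·s⁻³.
  So W⁻¹ = kg⁻¹·m⁻²·s³.
  C = A·s = s·A (charge = current × time).
  T = Wb/m² (flux density = flux per area),
      = kg·s⁻²·A⁻¹.
  Wb = V·s (flux: a volt is a weber per second),
      = kg·m²·s⁻²·A⁻¹.
  So Wb⁻¹ = kg⁻¹·m⁻²·s²·A.
  V = W/A (potential = power per current),
      = kg·m²·s⁻³·A⁻¹.
  So V² = kg²·m⁴·s⁻⁶·A⁻².
  Combining: Ω·lx·W⁻¹·C·T·Wb⁻¹·A²·m·V² = (kg·m²·s⁻³·A⁻²) · (m⁻²·cd) · (kg⁻¹·m⁻²·s³) · (s·A) · (kg·s⁻²·A⁻¹) · (kg⁻¹·m⁻²·s²·A) · A² · m · (kg²·m⁴·s⁻⁶·A⁻²) = kg²·m·s⁻⁵·A⁻¹·cd.
Left is kg²·m³·s⁻⁵·A⁻¹; right is kg²·m·s⁻⁵·A⁻¹·cd — different.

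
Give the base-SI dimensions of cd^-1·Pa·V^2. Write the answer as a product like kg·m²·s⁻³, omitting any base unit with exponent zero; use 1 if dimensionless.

Pa = N/m² (pressure = force per area),
    = kg·m⁻¹·s⁻².
V = W/A (potential = power per current),
    = kg·m²·s⁻³·A⁻¹.
So V² = kg²·m⁴·s⁻⁶·A⁻².
Combining: cd⁻¹·Pa·V² = cd⁻¹ · (kg·m⁻¹·s⁻²) · (kg²·m⁴·s⁻⁶·A⁻²) = kg³·m³·s⁻⁸·A⁻²·cd⁻¹.

kg³·m³·s⁻⁸·A⁻²·cd⁻¹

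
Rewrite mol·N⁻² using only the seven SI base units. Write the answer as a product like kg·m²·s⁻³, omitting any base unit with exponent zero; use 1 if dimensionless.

N = kg·m/s² = kg·m·s⁻² (force = mass × acceleration).
So N⁻² = kg⁻²·m⁻²·s⁴.
Combining: mol·N⁻² = mol · (kg⁻²·m⁻²·s⁴) = kg⁻²·m⁻²·s⁴·mol.

kg⁻²·m⁻²·s⁴·mol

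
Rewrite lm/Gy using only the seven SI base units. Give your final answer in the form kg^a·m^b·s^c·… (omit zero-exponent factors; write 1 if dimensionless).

m⁻²·s²·cd

Gy = J/kg (absorbed dose = energy per mass),
    = m²·s⁻².
So Gy⁻¹ = m⁻²·s².
lm = cd·sr = cd (luminous flux; sr is dimensionless).
Combining: Gy⁻¹·lm = (m⁻²·s²) · cd = m⁻²·s²·cd.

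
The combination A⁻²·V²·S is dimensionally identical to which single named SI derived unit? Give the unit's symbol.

V = kg·m²·s⁻³·A⁻¹.
So V² = kg²·m⁴·s⁻⁶·A⁻².
S = kg⁻¹·m⁻²·s³·A².
Combining: A⁻²·V²·S = A⁻² · (kg²·m⁴·s⁻⁶·A⁻²) · (kg⁻¹·m⁻²·s³·A²) = kg·m²·s⁻³·A⁻².
kg·m²·s⁻³·A⁻² is the base-SI form of the ohm.

Ω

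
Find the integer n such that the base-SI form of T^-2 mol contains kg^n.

T = Wb/m² (flux density = flux per area),
    = kg·s⁻²·A⁻¹.
So T⁻² = kg⁻²·s⁴·A².
Combining: T⁻²·mol = (kg⁻²·s⁴·A²) · mol = kg⁻²·s⁴·A²·mol.
The exponent of kg is -2.

-2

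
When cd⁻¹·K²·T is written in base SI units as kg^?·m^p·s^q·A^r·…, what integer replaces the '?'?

T = Wb/m² (flux density = flux per area),
    = kg·s⁻²·A⁻¹.
Combining: cd⁻¹·K²·T = cd⁻¹ · K² · (kg·s⁻²·A⁻¹) = kg·s⁻²·A⁻¹·K²·cd⁻¹.
The exponent of kg is 1.

1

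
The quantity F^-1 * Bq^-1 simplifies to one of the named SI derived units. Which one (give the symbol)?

F = kg⁻¹·m⁻²·s⁴·A².
So F⁻¹ = kg·m²·s⁻⁴·A⁻².
Bq = s⁻¹.
So Bq⁻¹ = s.
Combining: F⁻¹·Bq⁻¹ = (kg·m²·s⁻⁴·A⁻²) · s = kg·m²·s⁻³·A⁻².
kg·m²·s⁻³·A⁻² is the base-SI form of the ohm.

Ω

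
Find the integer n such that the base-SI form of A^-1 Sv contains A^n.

-1

Sv = m²·s⁻².
Combining: A⁻¹·Sv = A⁻¹ · (m²·s⁻²) = m²·s⁻²·A⁻¹.
The exponent of A is -1.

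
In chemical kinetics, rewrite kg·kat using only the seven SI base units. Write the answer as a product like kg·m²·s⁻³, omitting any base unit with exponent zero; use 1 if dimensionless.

kat = mol/s = s⁻¹·mol (catalytic activity).
Combining: kg·kat = kg · (s⁻¹·mol) = kg·s⁻¹·mol.

kg·s⁻¹·mol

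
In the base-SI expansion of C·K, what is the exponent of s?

C = s·A.
Combining: C·K = (s·A) · K = s·A·K.
The exponent of s is 1.

1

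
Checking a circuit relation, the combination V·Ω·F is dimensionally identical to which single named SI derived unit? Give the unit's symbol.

Wb

V = W/A (potential = power per current),
    = kg·m²·s⁻³·A⁻¹.
Ω = V/A (resistance = voltage per current),
    = kg·m²·s⁻³·A⁻².
F = C/V (capacitance = charge per voltage),
    = A·s/(kg·m²·s⁻³·A⁻¹) (substituting C and V),
    = kg⁻¹·m⁻²·s⁴·A².
Combining: V·Ω·F = (kg·m²·s⁻³·A⁻¹) · (kg·m²·s⁻³·A⁻²) · (kg⁻¹·m⁻²·s⁴·A²) = kg·m²·s⁻²·A⁻¹.
kg·m²·s⁻²·A⁻¹ is the base-SI form of the weber.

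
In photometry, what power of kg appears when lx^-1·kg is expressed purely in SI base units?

1

lx = m⁻²·cd.
So lx⁻¹ = m²·cd⁻¹.
Combining: lx⁻¹·kg = (m²·cd⁻¹) · kg = kg·m²·cd⁻¹.
The exponent of kg is 1.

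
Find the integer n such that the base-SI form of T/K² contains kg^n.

1

T = Wb/m² (flux density = flux per area),
    = kg·s⁻²·A⁻¹.
Combining: T·K⁻² = (kg·s⁻²·A⁻¹) · K⁻² = kg·s⁻²·A⁻¹·K⁻².
The exponent of kg is 1.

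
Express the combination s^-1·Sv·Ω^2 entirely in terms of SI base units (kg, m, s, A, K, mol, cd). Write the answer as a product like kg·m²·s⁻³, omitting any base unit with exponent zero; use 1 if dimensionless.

Sv = m²·s⁻².
Ω = kg·m²·s⁻³·A⁻².
So Ω² = kg²·m⁴·s⁻⁶·A⁻⁴.
Combining: s⁻¹·Sv·Ω² = s⁻¹ · (m²·s⁻²) · (kg²·m⁴·s⁻⁶·A⁻⁴) = kg²·m⁶·s⁻⁹·A⁻⁴.

kg²·m⁶·s⁻⁹·A⁻⁴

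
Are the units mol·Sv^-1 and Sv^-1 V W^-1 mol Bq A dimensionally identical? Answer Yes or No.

Left side:
  Sv = J/kg (equivalent dose = energy per mass),
      = m²·s⁻².
  So Sv⁻¹ = m⁻²·s².
  Combining: mol·Sv⁻¹ = mol · (m⁻²·s²) = m⁻²·s²·mol.
Right side:
  Sv = m²·s⁻².
  So Sv⁻¹ = m⁻²·s².
  V = kg·m²·s⁻³·A⁻¹.
  W = kg·m²·s⁻³.
  So W⁻¹ = kg⁻¹·m⁻²·s³.
  Bq = s⁻¹.
  Combining: Sv⁻¹·V·W⁻¹·mol·Bq·A = (m⁻²·s²) · (kg·m²·s⁻³·A⁻¹) · (kg⁻¹·m⁻²·s³) · mol · s⁻¹ · A = m⁻²·s·mol.
Left is m⁻²·s²·mol; right is m⁻²·s·mol — different.

No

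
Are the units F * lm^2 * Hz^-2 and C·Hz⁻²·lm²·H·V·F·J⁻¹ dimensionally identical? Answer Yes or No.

No

Left side:
  F = C/V (capacitance = charge per voltage),
      = A·s/(kg·m²·s⁻³·A⁻¹) (substituting C and V),
      = kg⁻¹·m⁻²·s⁴·A².
  lm = cd·sr = cd (luminous flux; sr is dimensionless).
  So lm² = cd².
  Hz = 1/s = s⁻¹ (frequency is cycles per second).
  So Hz⁻² = s².
  Combining: F·lm²·Hz⁻² = (kg⁻¹·m⁻²·s⁴·A²) · cd² · s² = kg⁻¹·m⁻²·s⁶·A²·cd².
Right side:
  C = A·s = s·A (charge = current × time).
  Hz = 1/s = s⁻¹ (frequency is cycles per second).
  So Hz⁻² = s².
  lm = cd·sr = cd (luminous flux; sr is dimensionless).
  So lm² = cd².
  H = Wb/A (inductance = flux per current),
      = kg·m²·s⁻²·A⁻².
  V = W/A (potential = power per current),
      = kg·m²·s⁻³·A⁻¹.
  F = C/V (capacitance = charge per voltage),
      = A·s/(kg·m²·s⁻³·A⁻¹) (substituting C and V),
      = kg⁻¹·m⁻²·s⁴·A².
  J = N·m (work = force × distance),
      = kg·m²·s⁻².
  So J⁻¹ = kg⁻¹·m⁻²·s².
  Combining: C·Hz⁻²·lm²·H·V·F·J⁻¹ = (s·A) · s² · cd² · (kg·m²·s⁻²·A⁻²) · (kg·m²·s⁻³·A⁻¹) · (kg⁻¹·m⁻²·s⁴·A²) · (kg⁻¹·m⁻²·s²) = s⁴·cd².
Left is kg⁻¹·m⁻²·s⁶·A²·cd²; right is s⁴·cd² — different.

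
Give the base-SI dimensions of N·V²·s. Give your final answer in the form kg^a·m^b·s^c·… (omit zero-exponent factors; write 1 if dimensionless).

kg³·m⁵·s⁻⁷·A⁻²

N = kg·m/s² = kg·m·s⁻² (force = mass × acceleration).
V = W/A (potential = power per current),
    = kg·m²·s⁻³·A⁻¹.
So V² = kg²·m⁴·s⁻⁶·A⁻².
Combining: N·V²·s = (kg·m·s⁻²) · (kg²·m⁴·s⁻⁶·A⁻²) · s = kg³·m⁵·s⁻⁷·A⁻².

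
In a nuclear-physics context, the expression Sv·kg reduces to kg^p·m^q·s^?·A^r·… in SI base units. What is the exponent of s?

Sv = m²·s⁻².
Combining: Sv·kg = (m²·s⁻²) · kg = kg·m²·s⁻².
The exponent of s is -2.

-2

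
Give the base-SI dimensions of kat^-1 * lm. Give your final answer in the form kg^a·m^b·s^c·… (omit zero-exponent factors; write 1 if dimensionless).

s·mol⁻¹·cd

kat = mol/s = s⁻¹·mol (catalytic activity).
So kat⁻¹ = s·mol⁻¹.
lm = cd·sr = cd (luminous flux; sr is dimensionless).
Combining: kat⁻¹·lm = (s·mol⁻¹) · cd = s·mol⁻¹·cd.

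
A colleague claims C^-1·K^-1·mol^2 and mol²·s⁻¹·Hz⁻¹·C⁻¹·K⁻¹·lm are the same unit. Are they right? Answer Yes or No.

No

Left side:
  C = A·s = s·A (charge = current × time).
  So C⁻¹ = s⁻¹·A⁻¹.
  Combining: C⁻¹·K⁻¹·mol² = (s⁻¹·A⁻¹) · K⁻¹ · mol² = s⁻¹·A⁻¹·K⁻¹·mol².
Right side:
  Hz = s⁻¹.
  So Hz⁻¹ = s.
  C = s·A.
  So C⁻¹ = s⁻¹·A⁻¹.
  lm = cd.
  Combining: mol²·s⁻¹·Hz⁻¹·C⁻¹·K⁻¹·lm = mol² · s⁻¹ · s · (s⁻¹·A⁻¹) · K⁻¹ · cd = s⁻¹·A⁻¹·K⁻¹·mol²·cd.
Left is s⁻¹·A⁻¹·K⁻¹·mol²; right is s⁻¹·A⁻¹·K⁻¹·mol²·cd — different.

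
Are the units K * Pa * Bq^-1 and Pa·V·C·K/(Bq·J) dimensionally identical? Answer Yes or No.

Yes

Left side:
  Pa = kg·m⁻¹·s⁻².
  Bq = s⁻¹.
  So Bq⁻¹ = s.
  Combining: K·Pa·Bq⁻¹ = K · (kg·m⁻¹·s⁻²) · s = kg·m⁻¹·s⁻¹·K.
Right side:
  Pa = kg·m⁻¹·s⁻².
  Bq = s⁻¹.
  So Bq⁻¹ = s.
  V = kg·m²·s⁻³·A⁻¹.
  J = kg·m²·s⁻².
  So J⁻¹ = kg⁻¹·m⁻²·s².
  C = s·A.
  Combining: Pa·Bq⁻¹·V·J⁻¹·C·K = (kg·m⁻¹·s⁻²) · s · (kg·m²·s⁻³·A⁻¹) · (kg⁻¹·m⁻²·s²) · (s·A) · K = kg·m⁻¹·s⁻¹·K.
Both reduce to kg·m⁻¹·s⁻¹·K.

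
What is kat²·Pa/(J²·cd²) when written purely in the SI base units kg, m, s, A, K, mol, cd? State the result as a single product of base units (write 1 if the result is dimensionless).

J = N·m (work = force × distance),
    = kg·m²·s⁻².
So J⁻² = kg⁻²·m⁻⁴·s⁴.
kat = mol/s = s⁻¹·mol (catalytic activity).
So kat² = s⁻²·mol².
Pa = N/m² (pressure = force per area),
    = kg·m⁻¹·s⁻².
Combining: J⁻²·kat²·cd⁻²·Pa = (kg⁻²·m⁻⁴·s⁴) · (s⁻²·mol²) · cd⁻² · (kg·m⁻¹·s⁻²) = kg⁻¹·m⁻⁵·mol²·cd⁻².

kg⁻¹·m⁻⁵·mol²·cd⁻²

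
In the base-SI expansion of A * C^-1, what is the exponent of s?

-1

C = A·s = s·A (charge = current × time).
So C⁻¹ = s⁻¹·A⁻¹.
Combining: A·C⁻¹ = A · (s⁻¹·A⁻¹) = s⁻¹.
The exponent of s is -1.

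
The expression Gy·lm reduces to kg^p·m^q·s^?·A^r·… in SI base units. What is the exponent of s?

-2

Gy = J/kg (absorbed dose = energy per mass),
    = m²·s⁻².
lm = cd·sr = cd (luminous flux; sr is dimensionless).
Combining: Gy·lm = (m²·s⁻²) · cd = m²·s⁻²·cd.
The exponent of s is -2.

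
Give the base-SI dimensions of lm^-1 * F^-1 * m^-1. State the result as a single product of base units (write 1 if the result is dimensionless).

kg·m·s⁻⁴·A⁻²·cd⁻¹

lm = cd.
So lm⁻¹ = cd⁻¹.
F = kg⁻¹·m⁻²·s⁴·A².
So F⁻¹ = kg·m²·s⁻⁴·A⁻².
Combining: lm⁻¹·F⁻¹·m⁻¹ = cd⁻¹ · (kg·m²·s⁻⁴·A⁻²) · m⁻¹ = kg·m·s⁻⁴·A⁻²·cd⁻¹.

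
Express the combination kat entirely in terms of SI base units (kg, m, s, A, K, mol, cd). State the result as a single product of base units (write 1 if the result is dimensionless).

s⁻¹·mol

kat = s⁻¹·mol.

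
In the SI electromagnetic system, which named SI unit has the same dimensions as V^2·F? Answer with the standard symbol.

J

V = W/A (potential = power per current),
    = kg·m²·s⁻³·A⁻¹.
So V² = kg²·m⁴·s⁻⁶·A⁻².
F = C/V (capacitance = charge per voltage),
    = A·s/(kg·m²·s⁻³·A⁻¹) (substituting C and V),
    = kg⁻¹·m⁻²·s⁴·A².
Combining: V²·F = (kg²·m⁴·s⁻⁶·A⁻²) · (kg⁻¹·m⁻²·s⁴·A²) = kg·m²·s⁻².
kg·m²·s⁻² is the base-SI form of the joule.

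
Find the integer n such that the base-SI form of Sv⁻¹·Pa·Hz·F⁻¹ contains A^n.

-2

Sv = m²·s⁻².
So Sv⁻¹ = m⁻²·s².
Pa = kg·m⁻¹·s⁻².
Hz = s⁻¹.
F = kg⁻¹·m⁻²·s⁴·A².
So F⁻¹ = kg·m²·s⁻⁴·A⁻².
Combining: Sv⁻¹·Pa·Hz·F⁻¹ = (m⁻²·s²) · (kg·m⁻¹·s⁻²) · s⁻¹ · (kg·m²·s⁻⁴·A⁻²) = kg²·m⁻¹·s⁻⁵·A⁻².
The exponent of A is -2.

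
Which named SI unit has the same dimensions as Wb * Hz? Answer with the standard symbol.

Wb = V·s (flux: a volt is a weber per second),
    = kg·m²·s⁻²·A⁻¹.
Hz = 1/s = s⁻¹ (frequency is cycles per second).
Combining: Wb·Hz = (kg·m²·s⁻²·A⁻¹) · s⁻¹ = kg·m²·s⁻³·A⁻¹.
kg·m²·s⁻³·A⁻¹ is the base-SI form of the volt.

V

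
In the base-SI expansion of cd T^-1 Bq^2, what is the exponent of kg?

T = Wb/m² (flux density = flux per area),
    = kg·s⁻²·A⁻¹.
So T⁻¹ = kg⁻¹·s²·A.
Bq = 1/s = s⁻¹ (activity is decays per second).
So Bq² = s⁻².
Combining: cd·T⁻¹·Bq² = cd · (kg⁻¹·s²·A) · s⁻² = kg⁻¹·A·cd.
The exponent of kg is -1.

-1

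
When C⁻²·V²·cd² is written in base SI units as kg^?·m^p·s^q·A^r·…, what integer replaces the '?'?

2

C = s·A.
So C⁻² = s⁻²·A⁻².
V = kg·m²·s⁻³·A⁻¹.
So V² = kg²·m⁴·s⁻⁶·A⁻².
Combining: C⁻²·V²·cd² = (s⁻²·A⁻²) · (kg²·m⁴·s⁻⁶·A⁻²) · cd² = kg²·m⁴·s⁻⁸·A⁻⁴·cd².
The exponent of kg is 2.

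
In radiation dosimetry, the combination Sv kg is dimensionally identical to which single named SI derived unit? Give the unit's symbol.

Sv = J/kg (equivalent dose = energy per mass),
    = m²·s⁻².
Combining: Sv·kg = (m²·s⁻²) · kg = kg·m²·s⁻².
kg·m²·s⁻² is the base-SI form of the joule.

J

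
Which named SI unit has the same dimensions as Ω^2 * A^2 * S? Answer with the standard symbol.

Ω = V/A (resistance = voltage per current),
    = kg·m²·s⁻³·A⁻².
So Ω² = kg²·m⁴·s⁻⁶·A⁻⁴.
S = 1/Ω (conductance is reciprocal resistance),
    = kg⁻¹·m⁻²·s³·A².
Combining: Ω²·A²·S = (kg²·m⁴·s⁻⁶·A⁻⁴) · A² · (kg⁻¹·m⁻²·s³·A²) = kg·m²·s⁻³.
kg·m²·s⁻³ is the base-SI form of the watt.

W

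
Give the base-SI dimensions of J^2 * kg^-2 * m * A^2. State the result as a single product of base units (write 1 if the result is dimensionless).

m⁵·s⁻⁴·A²

J = N·m (work = force × distance),
    = kg·m²·s⁻².
So J² = kg²·m⁴·s⁻⁴.
Combining: J²·kg⁻²·m·A² = (kg²·m⁴·s⁻⁴) · kg⁻² · m · A² = m⁵·s⁻⁴·A².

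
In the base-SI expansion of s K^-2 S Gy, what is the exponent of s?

S = kg⁻¹·m⁻²·s³·A².
Gy = m²·s⁻².
Combining: s·K⁻²·S·Gy = s · K⁻² · (kg⁻¹·m⁻²·s³·A²) · (m²·s⁻²) = kg⁻¹·s²·A²·K⁻².
The exponent of s is 2.

2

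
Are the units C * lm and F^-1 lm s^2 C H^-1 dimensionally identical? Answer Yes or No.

Left side:
  C = A·s = s·A (charge = current × time).
  lm = cd·sr = cd (luminous flux; sr is dimensionless).
  Combining: C·lm = (s·A) · cd = s·A·cd.
Right side:
  F = kg⁻¹·m⁻²·s⁴·A².
  So F⁻¹ = kg·m²·s⁻⁴·A⁻².
  lm = cd.
  C = s·A.
  H = kg·m²·s⁻²·A⁻².
  So H⁻¹ = kg⁻¹·m⁻²·s²·A².
  Combining: F⁻¹·lm·s²·C·H⁻¹ = (kg·m²·s⁻⁴·A⁻²) · cd · s² · (s·A) · (kg⁻¹·m⁻²·s²·A²) = s·A·cd.
Both reduce to s·A·cd.

Yes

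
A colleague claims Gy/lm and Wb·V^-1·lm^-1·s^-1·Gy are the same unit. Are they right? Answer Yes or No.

Yes

Left side:
  Gy = J/kg (absorbed dose = energy per mass),
      = m²·s⁻².
  lm = cd·sr = cd (luminous flux; sr is dimensionless).
  So lm⁻¹ = cd⁻¹.
  Combining: Gy·lm⁻¹ = (m²·s⁻²) · cd⁻¹ = m²·s⁻²·cd⁻¹.
Right side:
  Wb = V·s (flux: a volt is a weber per second),
      = kg·m²·s⁻²·A⁻¹.
  V = W/A (potential = power per current),
      = kg·m²·s⁻³·A⁻¹.
  So V⁻¹ = kg⁻¹·m⁻²·s³·A.
  lm = cd·sr = cd (luminous flux; sr is dimensionless).
  So lm⁻¹ = cd⁻¹.
  Gy = J/kg (absorbed dose = energy per mass),
      = m²·s⁻².
  Combining: Wb·V⁻¹·lm⁻¹·s⁻¹·Gy = (kg·m²·s⁻²·A⁻¹) · (kg⁻¹·m⁻²·s³·A) · cd⁻¹ · s⁻¹ · (m²·s⁻²) = m²·s⁻²·cd⁻¹.
Both reduce to m²·s⁻²·cd⁻¹.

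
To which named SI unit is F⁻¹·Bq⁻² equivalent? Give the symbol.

H

F = C/V (capacitance = charge per voltage),
    = A·s/(kg·m²·s⁻³·A⁻¹) (substituting C and V),
    = kg⁻¹·m⁻²·s⁴·A².
So F⁻¹ = kg·m²·s⁻⁴·A⁻².
Bq = 1/s = s⁻¹ (activity is decays per second).
So Bq⁻² = s².
Combining: F⁻¹·Bq⁻² = (kg·m²·s⁻⁴·A⁻²) · s² = kg·m²·s⁻²·A⁻².
kg·m²·s⁻²·A⁻² is the base-SI form of the henry.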